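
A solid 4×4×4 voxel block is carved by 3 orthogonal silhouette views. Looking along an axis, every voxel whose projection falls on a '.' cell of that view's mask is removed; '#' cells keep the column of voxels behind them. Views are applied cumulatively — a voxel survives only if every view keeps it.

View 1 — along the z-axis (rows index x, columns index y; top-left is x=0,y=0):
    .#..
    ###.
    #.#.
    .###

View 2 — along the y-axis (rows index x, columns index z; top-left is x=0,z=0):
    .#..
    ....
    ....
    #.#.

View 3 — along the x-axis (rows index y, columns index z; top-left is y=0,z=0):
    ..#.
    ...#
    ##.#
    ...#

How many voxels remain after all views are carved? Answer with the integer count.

remaining voxels: 1

full grid |V| = 64
V1 z: intersect with XY mask (9 set) -- 36 left
V2 y: intersect with XZ mask (3 set) -- 7 left
V3 x: intersect with YZ mask (6 set) -- 1 left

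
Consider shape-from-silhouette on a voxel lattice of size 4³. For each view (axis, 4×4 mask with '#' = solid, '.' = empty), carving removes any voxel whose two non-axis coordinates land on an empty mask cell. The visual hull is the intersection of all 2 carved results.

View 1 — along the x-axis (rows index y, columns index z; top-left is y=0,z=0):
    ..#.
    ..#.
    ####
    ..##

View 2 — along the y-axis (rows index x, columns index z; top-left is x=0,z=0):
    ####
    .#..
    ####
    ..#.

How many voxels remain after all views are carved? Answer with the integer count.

start: 4×4×4 = 64 voxels
carve view 1 (along x, YZ-mask fill 8/16): 32 voxels remain
carve view 2 (along y, XZ-mask fill 10/16): 21 voxels remain

voxel count = 21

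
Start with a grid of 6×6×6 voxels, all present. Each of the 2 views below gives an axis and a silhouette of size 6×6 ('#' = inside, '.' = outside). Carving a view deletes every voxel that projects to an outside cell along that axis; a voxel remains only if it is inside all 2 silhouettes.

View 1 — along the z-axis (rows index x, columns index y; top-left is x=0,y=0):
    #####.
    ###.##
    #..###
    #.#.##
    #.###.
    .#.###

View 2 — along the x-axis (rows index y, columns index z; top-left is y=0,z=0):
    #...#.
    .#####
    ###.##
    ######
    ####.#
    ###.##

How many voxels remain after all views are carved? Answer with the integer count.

before carving: 216 voxels (6×6×6)
step 1: project along z, AND mask (26/36) → |grid| = 156
step 2: project along x, AND mask (28/36) → |grid| = 119

119 voxels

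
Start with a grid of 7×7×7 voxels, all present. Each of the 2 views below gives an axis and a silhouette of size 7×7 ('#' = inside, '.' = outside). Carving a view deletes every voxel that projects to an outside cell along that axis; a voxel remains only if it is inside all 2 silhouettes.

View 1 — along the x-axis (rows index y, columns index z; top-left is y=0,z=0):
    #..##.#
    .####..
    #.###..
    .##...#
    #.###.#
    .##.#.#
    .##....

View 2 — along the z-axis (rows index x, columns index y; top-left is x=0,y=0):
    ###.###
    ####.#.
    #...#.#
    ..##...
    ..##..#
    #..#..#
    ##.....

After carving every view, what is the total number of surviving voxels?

remaining voxels: 86

initial block: 7^3 = 343
V1 x: intersect with YZ mask (26 set) -- 182 left
V2 z: intersect with XY mask (24 set) -- 86 left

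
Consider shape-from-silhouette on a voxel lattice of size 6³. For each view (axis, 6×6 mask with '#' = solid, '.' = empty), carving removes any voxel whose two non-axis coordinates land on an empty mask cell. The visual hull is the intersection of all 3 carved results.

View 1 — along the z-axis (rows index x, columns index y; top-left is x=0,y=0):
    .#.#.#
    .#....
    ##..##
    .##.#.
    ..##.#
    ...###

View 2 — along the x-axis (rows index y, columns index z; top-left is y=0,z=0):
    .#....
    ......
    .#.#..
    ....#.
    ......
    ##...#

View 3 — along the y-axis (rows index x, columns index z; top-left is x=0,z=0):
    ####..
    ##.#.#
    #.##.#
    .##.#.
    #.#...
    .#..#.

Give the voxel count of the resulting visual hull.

full grid |V| = 216
step 1: project along z, AND mask (17/36) → |grid| = 102
step 2: project along x, AND mask (7/36) → |grid| = 20
step 3: project along y, AND mask (19/36) → |grid| = 8

remaining voxels: 8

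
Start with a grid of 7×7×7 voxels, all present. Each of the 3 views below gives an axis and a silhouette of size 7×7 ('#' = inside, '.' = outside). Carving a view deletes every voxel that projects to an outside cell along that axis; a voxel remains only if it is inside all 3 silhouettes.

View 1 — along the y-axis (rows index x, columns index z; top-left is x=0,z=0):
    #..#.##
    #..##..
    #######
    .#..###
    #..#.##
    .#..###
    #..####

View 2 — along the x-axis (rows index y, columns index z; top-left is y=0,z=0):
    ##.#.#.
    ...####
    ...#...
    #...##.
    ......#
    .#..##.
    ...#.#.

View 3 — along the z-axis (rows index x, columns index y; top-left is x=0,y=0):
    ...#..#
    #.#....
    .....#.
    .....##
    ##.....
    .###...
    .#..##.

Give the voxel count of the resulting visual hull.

|visual hull| = 32

full grid |V| = 343
after view 1 [y-axis, 31 of 49 cells solid] → remaining = 217
after view 2 [x-axis, 18 of 49 cells solid] → remaining = 93
after view 3 [z-axis, 15 of 49 cells solid] → remaining = 32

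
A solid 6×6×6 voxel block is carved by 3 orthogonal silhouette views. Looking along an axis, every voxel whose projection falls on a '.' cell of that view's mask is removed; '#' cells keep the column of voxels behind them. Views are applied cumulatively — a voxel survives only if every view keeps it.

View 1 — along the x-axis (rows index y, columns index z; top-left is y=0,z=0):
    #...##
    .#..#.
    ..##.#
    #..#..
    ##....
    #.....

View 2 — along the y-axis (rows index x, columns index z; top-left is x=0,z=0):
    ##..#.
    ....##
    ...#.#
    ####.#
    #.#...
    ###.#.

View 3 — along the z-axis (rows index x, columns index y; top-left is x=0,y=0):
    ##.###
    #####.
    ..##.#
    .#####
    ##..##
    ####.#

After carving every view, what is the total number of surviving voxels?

start: 6×6×6 = 216 voxels
V1 x: intersect with YZ mask (13 set) -- 78 left
V2 y: intersect with XZ mask (18 set) -- 41 left
V3 z: intersect with XY mask (27 set) -- 34 left

remaining voxels: 34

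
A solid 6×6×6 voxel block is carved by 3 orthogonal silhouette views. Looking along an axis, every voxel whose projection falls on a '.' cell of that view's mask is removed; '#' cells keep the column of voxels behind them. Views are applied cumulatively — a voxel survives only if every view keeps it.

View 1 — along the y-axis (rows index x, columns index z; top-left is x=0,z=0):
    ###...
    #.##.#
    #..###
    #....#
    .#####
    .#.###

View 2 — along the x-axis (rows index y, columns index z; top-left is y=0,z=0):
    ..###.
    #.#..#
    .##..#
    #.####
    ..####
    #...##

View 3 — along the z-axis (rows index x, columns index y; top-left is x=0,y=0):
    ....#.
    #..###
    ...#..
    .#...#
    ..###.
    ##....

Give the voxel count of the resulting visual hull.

full grid |V| = 216
carve view 1 (along y, XZ-mask fill 22/36): 132 voxels remain
carve view 2 (along x, YZ-mask fill 21/36): 79 voxels remain
carve view 3 (along z, XY-mask fill 13/36): 34 voxels remain

34 voxels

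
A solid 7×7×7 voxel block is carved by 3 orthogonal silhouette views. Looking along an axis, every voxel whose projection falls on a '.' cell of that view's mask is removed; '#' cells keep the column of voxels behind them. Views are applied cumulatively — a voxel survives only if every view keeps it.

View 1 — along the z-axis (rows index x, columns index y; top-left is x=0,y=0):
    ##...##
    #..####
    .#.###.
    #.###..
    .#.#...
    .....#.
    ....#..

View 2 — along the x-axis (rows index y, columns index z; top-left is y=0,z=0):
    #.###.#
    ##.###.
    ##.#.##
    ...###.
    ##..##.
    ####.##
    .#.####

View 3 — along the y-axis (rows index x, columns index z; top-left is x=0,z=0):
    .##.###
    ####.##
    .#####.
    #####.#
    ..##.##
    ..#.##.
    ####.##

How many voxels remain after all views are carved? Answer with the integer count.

remaining voxels: 70

initial block: 7^3 = 343
step 1: project along z, AND mask (21/49) → |grid| = 147
step 2: project along x, AND mask (33/49) → |grid| = 97
step 3: project along y, AND mask (35/49) → |grid| = 70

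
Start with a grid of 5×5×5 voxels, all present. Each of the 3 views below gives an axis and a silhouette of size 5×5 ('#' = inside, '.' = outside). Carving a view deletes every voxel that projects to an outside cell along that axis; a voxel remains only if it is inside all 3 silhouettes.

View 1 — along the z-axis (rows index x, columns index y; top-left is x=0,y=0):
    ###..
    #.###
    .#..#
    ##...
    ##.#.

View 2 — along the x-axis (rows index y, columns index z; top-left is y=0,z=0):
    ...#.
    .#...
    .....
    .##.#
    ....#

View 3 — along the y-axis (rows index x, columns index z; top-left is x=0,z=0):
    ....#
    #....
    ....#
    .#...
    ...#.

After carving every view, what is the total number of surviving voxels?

3 voxels

start: 5×5×5 = 125 voxels
[1] z-view keeps 14 columns → grid now 70
[2] x-view keeps 6 columns → grid now 16
[3] y-view keeps 5 columns → grid now 3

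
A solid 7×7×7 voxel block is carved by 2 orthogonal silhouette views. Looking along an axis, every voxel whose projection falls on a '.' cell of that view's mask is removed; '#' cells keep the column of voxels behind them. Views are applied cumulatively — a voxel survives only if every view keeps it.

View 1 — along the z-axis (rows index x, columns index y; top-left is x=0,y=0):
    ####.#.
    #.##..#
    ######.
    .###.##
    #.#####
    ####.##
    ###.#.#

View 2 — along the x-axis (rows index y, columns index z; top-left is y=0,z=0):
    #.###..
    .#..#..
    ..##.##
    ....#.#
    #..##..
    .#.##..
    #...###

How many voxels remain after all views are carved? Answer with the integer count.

remaining voxels: 118

full grid |V| = 343
[1] z-view keeps 37 columns → grid now 259
[2] x-view keeps 22 columns → grid now 118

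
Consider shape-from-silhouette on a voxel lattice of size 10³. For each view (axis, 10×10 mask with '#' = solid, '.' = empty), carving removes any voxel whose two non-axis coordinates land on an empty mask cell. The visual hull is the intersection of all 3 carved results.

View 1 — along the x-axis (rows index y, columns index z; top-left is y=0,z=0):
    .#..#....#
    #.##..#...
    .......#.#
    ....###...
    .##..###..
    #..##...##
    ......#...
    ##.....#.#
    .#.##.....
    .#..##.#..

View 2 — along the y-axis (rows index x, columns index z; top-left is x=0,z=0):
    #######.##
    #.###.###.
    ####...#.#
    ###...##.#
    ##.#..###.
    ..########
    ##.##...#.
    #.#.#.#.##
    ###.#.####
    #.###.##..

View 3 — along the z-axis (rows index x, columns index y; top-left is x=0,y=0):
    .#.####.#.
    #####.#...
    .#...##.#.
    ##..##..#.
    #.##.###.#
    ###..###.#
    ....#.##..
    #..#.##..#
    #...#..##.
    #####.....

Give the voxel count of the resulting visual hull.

remaining voxels: 118

full grid |V| = 1000
V1 x: intersect with YZ mask (34 set) -- 340 left
V2 y: intersect with XZ mask (67 set) -- 226 left
V3 z: intersect with XY mask (52 set) -- 118 left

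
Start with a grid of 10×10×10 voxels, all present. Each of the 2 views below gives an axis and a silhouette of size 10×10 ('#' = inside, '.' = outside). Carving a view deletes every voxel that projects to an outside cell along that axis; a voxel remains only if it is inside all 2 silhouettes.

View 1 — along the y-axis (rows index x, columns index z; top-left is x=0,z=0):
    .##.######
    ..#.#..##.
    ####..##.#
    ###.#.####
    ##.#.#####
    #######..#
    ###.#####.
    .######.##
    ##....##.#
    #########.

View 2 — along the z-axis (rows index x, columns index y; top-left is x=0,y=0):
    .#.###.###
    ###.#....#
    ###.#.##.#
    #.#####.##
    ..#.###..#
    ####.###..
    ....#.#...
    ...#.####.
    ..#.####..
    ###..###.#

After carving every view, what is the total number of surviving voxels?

initial block: 10^3 = 1000
step 1: project along y, AND mask (73/100) → |grid| = 730
step 2: project along z, AND mask (58/100) → |grid| = 429

voxel count = 429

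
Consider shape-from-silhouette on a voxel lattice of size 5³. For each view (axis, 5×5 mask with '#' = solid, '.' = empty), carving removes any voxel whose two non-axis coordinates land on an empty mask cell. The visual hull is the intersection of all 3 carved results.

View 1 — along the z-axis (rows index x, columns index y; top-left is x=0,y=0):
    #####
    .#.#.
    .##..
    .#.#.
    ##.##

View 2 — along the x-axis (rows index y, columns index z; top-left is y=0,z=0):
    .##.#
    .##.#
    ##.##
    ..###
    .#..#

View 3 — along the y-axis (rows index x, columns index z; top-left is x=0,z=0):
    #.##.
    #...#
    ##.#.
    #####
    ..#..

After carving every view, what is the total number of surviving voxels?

21 voxels

before carving: 125 voxels (5×5×5)
after view 1 [z-axis, 15 of 25 cells solid] → remaining = 75
after view 2 [x-axis, 15 of 25 cells solid] → remaining = 45
after view 3 [y-axis, 14 of 25 cells solid] → remaining = 21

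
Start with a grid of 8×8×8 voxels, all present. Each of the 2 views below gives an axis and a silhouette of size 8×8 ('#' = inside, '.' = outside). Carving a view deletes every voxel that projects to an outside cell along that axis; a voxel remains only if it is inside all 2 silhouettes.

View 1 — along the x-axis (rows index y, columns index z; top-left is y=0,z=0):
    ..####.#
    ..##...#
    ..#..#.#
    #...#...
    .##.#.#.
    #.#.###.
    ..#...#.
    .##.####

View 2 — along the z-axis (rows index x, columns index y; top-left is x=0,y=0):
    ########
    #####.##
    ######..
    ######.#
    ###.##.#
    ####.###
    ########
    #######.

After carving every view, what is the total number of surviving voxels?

full grid |V| = 512
V1 x: intersect with YZ mask (30 set) -- 240 left
V2 z: intersect with XY mask (56 set) -- 211 left

voxel count = 211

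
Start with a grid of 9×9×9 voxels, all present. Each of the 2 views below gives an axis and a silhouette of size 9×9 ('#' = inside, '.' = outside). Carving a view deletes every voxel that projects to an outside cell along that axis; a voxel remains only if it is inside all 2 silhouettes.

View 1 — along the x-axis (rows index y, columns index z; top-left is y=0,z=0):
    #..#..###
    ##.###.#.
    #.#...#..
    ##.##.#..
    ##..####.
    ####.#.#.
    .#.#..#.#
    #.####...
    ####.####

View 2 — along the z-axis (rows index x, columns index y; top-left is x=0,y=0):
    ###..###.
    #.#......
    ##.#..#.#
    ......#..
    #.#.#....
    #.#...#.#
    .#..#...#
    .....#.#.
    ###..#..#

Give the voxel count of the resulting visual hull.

|visual hull| = 162

start: 9×9×9 = 729 voxels
after view 1 [x-axis, 48 of 81 cells solid] → remaining = 432
after view 2 [z-axis, 31 of 81 cells solid] → remaining = 162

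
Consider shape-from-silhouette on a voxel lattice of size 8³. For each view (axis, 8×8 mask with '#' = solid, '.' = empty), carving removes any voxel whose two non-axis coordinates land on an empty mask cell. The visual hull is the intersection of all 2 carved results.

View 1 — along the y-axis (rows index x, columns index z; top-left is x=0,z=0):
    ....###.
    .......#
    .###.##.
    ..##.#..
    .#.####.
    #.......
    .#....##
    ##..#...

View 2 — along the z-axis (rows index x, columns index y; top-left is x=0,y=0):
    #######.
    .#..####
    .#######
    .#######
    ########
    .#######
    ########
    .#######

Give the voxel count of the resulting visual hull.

before carving: 512 voxels (8×8×8)
step 1: project along y, AND mask (24/64) → |grid| = 192
step 2: project along z, AND mask (56/64) → |grid| = 174

voxel count = 174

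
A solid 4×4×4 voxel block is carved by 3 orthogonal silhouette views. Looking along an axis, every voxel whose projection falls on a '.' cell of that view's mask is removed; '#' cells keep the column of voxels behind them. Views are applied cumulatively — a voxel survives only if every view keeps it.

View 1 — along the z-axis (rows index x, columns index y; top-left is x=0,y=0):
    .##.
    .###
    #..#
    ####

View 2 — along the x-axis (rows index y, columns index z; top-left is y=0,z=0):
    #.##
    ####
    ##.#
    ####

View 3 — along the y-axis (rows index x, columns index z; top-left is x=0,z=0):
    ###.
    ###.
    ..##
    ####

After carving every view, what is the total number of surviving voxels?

start: 4×4×4 = 64 voxels
  1. axis=2 (XY plane), |mask|=11  ⇒  voxels=44
  2. axis=0 (YZ plane), |mask|=14  ⇒  voxels=39
  3. axis=1 (XZ plane), |mask|=12  ⇒  voxels=31

remaining voxels: 31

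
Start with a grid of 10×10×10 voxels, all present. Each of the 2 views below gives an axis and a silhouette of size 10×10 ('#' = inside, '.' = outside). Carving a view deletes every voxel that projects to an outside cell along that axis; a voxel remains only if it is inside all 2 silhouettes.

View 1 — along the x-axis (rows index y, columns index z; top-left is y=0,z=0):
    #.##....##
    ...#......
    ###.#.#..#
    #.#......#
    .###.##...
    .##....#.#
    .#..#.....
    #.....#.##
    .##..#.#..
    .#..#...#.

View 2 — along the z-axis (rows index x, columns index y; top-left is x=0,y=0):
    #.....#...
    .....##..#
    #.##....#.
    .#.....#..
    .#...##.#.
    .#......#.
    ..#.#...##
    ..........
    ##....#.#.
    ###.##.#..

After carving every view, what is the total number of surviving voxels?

before carving: 1000 voxels (10×10×10)
  1. axis=0 (YZ plane), |mask|=37  ⇒  voxels=370
  2. axis=2 (XY plane), |mask|=31  ⇒  voxels=110

110 voxels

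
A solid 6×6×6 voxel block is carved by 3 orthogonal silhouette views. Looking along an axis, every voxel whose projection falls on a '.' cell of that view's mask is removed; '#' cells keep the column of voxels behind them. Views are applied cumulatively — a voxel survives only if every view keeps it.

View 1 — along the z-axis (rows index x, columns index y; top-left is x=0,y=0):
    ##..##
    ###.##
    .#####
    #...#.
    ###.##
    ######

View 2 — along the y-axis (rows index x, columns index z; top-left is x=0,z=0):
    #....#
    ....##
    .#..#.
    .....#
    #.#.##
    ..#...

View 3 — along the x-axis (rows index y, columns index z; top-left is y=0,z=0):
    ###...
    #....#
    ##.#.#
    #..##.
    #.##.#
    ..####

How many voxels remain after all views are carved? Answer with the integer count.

before carving: 216 voxels (6×6×6)
after view 1 [z-axis, 27 of 36 cells solid] → remaining = 162
after view 2 [y-axis, 12 of 36 cells solid] → remaining = 56
after view 3 [x-axis, 20 of 36 cells solid] → remaining = 30

remaining voxels: 30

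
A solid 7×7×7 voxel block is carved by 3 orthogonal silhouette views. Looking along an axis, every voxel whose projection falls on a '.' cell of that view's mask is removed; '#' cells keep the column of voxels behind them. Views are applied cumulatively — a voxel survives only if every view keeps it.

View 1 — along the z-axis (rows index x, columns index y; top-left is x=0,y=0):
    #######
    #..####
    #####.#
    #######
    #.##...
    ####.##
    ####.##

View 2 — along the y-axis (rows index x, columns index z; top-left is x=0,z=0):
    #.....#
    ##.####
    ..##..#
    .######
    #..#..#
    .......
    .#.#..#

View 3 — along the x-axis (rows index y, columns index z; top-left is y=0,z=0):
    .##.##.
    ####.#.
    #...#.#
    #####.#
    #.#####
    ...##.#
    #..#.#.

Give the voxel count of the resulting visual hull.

start: 7×7×7 = 343 voxels
V1 z: intersect with XY mask (40 set) -- 280 left
V2 y: intersect with XZ mask (23 set) -- 131 left
V3 x: intersect with YZ mask (30 set) -- 79 left

voxel count = 79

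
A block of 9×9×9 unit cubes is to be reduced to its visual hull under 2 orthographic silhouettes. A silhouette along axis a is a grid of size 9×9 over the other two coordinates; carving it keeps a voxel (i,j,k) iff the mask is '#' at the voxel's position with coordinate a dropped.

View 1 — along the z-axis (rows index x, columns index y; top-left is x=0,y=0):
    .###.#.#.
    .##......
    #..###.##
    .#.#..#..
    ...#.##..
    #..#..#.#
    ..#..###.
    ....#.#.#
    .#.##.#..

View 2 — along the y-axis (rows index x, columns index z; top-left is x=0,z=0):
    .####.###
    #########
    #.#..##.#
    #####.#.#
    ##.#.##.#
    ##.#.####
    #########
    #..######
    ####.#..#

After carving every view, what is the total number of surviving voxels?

231 voxels

initial block: 9^3 = 729
after view 1 [z-axis, 34 of 81 cells solid] → remaining = 306
after view 2 [y-axis, 63 of 81 cells solid] → remaining = 231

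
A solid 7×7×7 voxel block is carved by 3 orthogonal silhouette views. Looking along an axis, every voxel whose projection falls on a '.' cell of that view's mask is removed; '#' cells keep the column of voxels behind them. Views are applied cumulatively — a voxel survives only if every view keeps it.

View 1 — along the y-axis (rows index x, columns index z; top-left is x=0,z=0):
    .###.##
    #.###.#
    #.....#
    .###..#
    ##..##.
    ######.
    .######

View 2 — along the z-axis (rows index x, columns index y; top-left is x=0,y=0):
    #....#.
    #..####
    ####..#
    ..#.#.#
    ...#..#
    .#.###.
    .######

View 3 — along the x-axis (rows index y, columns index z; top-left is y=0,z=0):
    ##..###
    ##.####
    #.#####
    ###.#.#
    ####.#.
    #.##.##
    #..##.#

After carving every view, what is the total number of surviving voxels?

start: 7×7×7 = 343 voxels
  1. axis=1 (XZ plane), |mask|=32  ⇒  voxels=224
  2. axis=2 (XY plane), |mask|=27  ⇒  voxels=125
  3. axis=0 (YZ plane), |mask|=36  ⇒  voxels=91

|visual hull| = 91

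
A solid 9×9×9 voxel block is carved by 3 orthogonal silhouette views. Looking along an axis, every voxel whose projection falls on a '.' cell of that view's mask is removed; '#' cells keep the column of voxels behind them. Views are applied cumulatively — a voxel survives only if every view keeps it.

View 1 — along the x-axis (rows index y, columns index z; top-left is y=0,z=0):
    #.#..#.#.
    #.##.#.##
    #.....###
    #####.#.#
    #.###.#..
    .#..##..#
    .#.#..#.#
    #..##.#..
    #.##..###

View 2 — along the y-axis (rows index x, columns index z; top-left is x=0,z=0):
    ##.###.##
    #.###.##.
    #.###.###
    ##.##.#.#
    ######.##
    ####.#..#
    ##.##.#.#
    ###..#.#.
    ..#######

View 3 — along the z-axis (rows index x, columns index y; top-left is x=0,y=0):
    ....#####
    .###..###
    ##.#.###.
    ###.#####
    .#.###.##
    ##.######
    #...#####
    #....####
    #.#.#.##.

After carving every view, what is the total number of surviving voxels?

192 voxels

initial block: 9^3 = 729
after view 1 [x-axis, 44 of 81 cells solid] → remaining = 396
after view 2 [y-axis, 58 of 81 cells solid] → remaining = 291
after view 3 [z-axis, 55 of 81 cells solid] → remaining = 192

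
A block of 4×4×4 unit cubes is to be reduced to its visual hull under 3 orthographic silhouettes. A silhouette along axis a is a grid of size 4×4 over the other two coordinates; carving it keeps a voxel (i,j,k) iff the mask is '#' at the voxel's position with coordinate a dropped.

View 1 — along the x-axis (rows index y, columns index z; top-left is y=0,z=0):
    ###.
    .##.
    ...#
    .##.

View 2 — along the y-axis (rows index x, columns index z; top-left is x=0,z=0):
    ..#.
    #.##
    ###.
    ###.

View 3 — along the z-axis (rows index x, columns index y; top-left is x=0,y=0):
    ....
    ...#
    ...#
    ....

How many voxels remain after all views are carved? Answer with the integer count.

before carving: 64 voxels (4×4×4)
carve view 1 (along x, YZ-mask fill 8/16): 32 voxels remain
carve view 2 (along y, XZ-mask fill 10/16): 22 voxels remain
carve view 3 (along z, XY-mask fill 2/16): 3 voxels remain

|visual hull| = 3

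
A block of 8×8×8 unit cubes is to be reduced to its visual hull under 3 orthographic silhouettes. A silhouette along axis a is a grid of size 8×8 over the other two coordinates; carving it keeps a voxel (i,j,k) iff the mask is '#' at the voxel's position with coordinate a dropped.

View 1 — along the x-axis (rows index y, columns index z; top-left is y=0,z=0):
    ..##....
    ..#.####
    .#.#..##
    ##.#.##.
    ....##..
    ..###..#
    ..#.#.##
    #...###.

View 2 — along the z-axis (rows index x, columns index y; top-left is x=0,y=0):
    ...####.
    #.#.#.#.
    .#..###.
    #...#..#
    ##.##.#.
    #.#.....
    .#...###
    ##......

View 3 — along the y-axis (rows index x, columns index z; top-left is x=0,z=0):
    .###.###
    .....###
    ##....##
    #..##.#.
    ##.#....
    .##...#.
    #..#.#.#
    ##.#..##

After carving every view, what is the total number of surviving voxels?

full grid |V| = 512
carve view 1 (along x, YZ-mask fill 30/64): 240 voxels remain
carve view 2 (along z, XY-mask fill 28/64): 98 voxels remain
carve view 3 (along y, XZ-mask fill 32/64): 43 voxels remain

43 voxels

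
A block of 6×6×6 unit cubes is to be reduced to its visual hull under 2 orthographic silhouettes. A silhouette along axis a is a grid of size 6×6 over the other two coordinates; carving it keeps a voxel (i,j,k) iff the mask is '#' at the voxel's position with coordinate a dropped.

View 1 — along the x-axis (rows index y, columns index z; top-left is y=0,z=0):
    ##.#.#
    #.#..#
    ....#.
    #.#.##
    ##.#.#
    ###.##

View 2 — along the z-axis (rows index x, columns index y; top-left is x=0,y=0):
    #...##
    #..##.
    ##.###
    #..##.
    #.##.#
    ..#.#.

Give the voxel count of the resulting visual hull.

full grid |V| = 216
carve view 1 (along x, YZ-mask fill 21/36): 126 voxels remain
carve view 2 (along z, XY-mask fill 20/36): 76 voxels remain

76 voxels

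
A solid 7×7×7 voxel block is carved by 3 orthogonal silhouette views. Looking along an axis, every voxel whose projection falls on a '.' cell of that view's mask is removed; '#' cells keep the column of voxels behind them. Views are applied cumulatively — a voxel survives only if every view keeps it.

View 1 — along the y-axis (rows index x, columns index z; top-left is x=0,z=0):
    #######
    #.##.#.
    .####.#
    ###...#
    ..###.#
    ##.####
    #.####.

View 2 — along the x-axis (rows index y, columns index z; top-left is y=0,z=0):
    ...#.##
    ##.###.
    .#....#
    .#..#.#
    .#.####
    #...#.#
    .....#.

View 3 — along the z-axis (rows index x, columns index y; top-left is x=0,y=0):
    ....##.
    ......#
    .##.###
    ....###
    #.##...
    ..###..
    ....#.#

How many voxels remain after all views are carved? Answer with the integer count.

43 voxels

initial block: 7^3 = 343
[1] y-view keeps 35 columns → grid now 245
[2] x-view keeps 22 columns → grid now 105
[3] z-view keeps 19 columns → grid now 43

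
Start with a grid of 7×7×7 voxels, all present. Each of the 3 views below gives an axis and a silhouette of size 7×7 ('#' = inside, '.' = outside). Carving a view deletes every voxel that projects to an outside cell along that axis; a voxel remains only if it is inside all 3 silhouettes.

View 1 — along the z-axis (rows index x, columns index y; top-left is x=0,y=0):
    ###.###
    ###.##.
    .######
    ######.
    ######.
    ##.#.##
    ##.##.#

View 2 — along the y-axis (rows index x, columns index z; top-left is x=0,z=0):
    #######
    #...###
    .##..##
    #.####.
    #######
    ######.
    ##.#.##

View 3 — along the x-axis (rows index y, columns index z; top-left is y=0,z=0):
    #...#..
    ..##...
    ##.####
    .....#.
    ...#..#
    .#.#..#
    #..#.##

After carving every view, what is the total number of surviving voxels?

|visual hull| = 83

initial block: 7^3 = 343
V1 z: intersect with XY mask (39 set) -- 273 left
V2 y: intersect with XZ mask (38 set) -- 213 left
V3 x: intersect with YZ mask (20 set) -- 83 left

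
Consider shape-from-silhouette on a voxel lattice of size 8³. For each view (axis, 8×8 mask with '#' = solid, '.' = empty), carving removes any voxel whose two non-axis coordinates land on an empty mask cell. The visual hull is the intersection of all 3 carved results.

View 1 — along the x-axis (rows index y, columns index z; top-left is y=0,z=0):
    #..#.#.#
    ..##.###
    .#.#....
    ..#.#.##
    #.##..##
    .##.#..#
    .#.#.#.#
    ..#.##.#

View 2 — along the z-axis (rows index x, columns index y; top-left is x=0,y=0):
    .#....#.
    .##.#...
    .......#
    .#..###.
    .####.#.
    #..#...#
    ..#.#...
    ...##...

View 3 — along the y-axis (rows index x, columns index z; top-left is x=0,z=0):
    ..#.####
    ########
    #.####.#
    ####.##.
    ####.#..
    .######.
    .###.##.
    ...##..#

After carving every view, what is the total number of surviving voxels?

initial block: 8^3 = 512
V1 x: intersect with YZ mask (32 set) -- 256 left
V2 z: intersect with XY mask (22 set) -- 91 left
V3 y: intersect with XZ mask (44 set) -- 64 left

voxel count = 64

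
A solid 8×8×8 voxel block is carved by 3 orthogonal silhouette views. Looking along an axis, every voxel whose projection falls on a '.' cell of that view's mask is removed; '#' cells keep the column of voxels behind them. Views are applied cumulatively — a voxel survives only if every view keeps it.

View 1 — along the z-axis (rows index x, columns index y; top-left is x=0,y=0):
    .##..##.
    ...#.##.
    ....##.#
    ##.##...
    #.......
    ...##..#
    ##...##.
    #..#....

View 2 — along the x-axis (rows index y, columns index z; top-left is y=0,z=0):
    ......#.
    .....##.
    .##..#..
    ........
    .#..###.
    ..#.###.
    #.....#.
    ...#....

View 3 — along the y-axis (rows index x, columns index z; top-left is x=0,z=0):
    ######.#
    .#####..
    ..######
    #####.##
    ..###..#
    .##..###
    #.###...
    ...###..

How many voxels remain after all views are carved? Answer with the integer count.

before carving: 512 voxels (8×8×8)
after view 1 [z-axis, 24 of 64 cells solid] → remaining = 192
after view 2 [x-axis, 17 of 64 cells solid] → remaining = 49
after view 3 [y-axis, 41 of 64 cells solid] → remaining = 30

|visual hull| = 30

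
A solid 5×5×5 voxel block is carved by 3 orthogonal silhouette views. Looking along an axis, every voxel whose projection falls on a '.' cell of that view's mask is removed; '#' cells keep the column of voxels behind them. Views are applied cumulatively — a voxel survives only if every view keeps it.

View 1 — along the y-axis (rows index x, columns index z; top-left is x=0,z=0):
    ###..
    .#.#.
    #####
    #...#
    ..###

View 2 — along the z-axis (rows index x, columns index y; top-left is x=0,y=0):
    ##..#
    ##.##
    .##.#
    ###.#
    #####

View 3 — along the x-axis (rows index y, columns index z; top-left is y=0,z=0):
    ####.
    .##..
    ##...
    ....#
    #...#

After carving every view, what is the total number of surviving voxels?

full grid |V| = 125
  1. axis=1 (XZ plane), |mask|=15  ⇒  voxels=75
  2. axis=2 (XY plane), |mask|=19  ⇒  voxels=55
  3. axis=0 (YZ plane), |mask|=11  ⇒  voxels=24

remaining voxels: 24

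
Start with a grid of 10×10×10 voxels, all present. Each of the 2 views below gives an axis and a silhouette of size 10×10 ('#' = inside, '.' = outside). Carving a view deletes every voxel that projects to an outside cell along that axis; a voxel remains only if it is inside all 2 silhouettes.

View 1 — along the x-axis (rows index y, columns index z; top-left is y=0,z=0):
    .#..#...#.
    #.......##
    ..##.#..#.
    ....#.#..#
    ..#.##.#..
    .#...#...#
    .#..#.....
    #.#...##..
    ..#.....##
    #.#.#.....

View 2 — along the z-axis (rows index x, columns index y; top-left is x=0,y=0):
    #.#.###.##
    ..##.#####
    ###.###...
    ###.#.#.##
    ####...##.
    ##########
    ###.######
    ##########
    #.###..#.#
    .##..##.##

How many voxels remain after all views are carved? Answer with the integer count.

before carving: 1000 voxels (10×10×10)
  1. axis=0 (YZ plane), |mask|=32  ⇒  voxels=320
  2. axis=2 (XY plane), |mask|=74  ⇒  voxels=237

voxel count = 237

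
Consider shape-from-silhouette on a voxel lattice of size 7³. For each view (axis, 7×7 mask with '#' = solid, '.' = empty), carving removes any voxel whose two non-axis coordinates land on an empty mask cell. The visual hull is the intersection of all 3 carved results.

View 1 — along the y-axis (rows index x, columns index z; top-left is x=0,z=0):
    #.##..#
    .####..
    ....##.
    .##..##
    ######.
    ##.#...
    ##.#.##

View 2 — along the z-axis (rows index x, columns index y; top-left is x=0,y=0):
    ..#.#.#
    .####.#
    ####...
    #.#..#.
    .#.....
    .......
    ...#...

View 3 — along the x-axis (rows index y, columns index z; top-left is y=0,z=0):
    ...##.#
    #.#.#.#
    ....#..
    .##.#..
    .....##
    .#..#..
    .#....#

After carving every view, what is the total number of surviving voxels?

start: 7×7×7 = 343 voxels
carve view 1 (along y, XZ-mask fill 28/49): 196 voxels remain
carve view 2 (along z, XY-mask fill 17/49): 63 voxels remain
carve view 3 (along x, YZ-mask fill 17/49): 19 voxels remain

voxel count = 19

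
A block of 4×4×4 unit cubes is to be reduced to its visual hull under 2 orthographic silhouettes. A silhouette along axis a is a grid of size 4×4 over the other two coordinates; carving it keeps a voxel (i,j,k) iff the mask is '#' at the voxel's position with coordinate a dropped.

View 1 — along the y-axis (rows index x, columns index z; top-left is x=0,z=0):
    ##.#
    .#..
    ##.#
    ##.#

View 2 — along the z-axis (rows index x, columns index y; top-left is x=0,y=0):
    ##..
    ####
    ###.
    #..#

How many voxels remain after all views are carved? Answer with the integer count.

|visual hull| = 25

initial block: 4^3 = 64
  1. axis=1 (XZ plane), |mask|=10  ⇒  voxels=40
  2. axis=2 (XY plane), |mask|=11  ⇒  voxels=25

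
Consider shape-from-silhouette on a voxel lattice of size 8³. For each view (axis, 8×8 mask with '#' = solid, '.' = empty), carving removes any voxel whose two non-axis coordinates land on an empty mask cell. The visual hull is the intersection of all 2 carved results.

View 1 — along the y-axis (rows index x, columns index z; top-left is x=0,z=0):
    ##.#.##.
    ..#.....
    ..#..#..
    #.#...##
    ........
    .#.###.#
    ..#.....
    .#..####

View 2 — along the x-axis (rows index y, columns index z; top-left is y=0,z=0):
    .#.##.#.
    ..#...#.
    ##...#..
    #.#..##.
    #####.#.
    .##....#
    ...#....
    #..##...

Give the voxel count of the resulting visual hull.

|visual hull| = 73

start: 8×8×8 = 512 voxels
after view 1 [y-axis, 23 of 64 cells solid] → remaining = 184
after view 2 [x-axis, 26 of 64 cells solid] → remaining = 73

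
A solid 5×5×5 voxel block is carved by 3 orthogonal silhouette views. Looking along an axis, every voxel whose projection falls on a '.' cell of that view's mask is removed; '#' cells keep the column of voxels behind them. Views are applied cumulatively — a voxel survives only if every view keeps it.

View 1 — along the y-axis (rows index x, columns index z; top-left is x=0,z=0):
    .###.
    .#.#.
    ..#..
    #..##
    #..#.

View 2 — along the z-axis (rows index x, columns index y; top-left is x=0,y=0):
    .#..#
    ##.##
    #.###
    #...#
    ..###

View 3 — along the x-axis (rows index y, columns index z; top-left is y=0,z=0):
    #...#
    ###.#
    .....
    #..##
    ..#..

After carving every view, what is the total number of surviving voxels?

full grid |V| = 125
step 1: project along y, AND mask (11/25) → |grid| = 55
step 2: project along z, AND mask (15/25) → |grid| = 30
step 3: project along x, AND mask (10/25) → |grid| = 10

remaining voxels: 10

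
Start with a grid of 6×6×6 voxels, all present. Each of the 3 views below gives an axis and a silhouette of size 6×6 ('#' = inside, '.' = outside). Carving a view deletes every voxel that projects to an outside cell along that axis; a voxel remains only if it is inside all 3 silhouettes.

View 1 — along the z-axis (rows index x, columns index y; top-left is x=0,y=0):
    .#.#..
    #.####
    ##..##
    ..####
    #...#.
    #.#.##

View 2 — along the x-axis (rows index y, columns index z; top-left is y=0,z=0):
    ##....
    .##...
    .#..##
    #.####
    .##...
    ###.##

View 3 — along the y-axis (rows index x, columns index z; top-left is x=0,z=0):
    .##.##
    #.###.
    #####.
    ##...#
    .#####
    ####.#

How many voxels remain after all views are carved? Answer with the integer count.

voxel count = 46

before carving: 216 voxels (6×6×6)
after view 1 [z-axis, 21 of 36 cells solid] → remaining = 126
after view 2 [x-axis, 19 of 36 cells solid] → remaining = 66
after view 3 [y-axis, 26 of 36 cells solid] → remaining = 46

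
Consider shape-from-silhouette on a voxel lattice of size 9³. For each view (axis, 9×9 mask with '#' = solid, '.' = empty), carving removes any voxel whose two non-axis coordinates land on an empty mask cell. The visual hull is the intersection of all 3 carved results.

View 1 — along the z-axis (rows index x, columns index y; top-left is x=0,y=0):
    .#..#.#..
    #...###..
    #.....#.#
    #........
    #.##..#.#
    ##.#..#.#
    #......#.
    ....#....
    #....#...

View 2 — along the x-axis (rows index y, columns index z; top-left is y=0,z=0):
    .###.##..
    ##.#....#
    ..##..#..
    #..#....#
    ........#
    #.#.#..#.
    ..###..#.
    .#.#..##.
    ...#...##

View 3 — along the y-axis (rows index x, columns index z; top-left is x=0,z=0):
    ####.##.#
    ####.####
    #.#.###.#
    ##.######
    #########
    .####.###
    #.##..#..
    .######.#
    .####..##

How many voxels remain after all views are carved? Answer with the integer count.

75 voxels

initial block: 9^3 = 729
[1] z-view keeps 26 columns → grid now 234
[2] x-view keeps 31 columns → grid now 96
[3] y-view keeps 62 columns → grid now 75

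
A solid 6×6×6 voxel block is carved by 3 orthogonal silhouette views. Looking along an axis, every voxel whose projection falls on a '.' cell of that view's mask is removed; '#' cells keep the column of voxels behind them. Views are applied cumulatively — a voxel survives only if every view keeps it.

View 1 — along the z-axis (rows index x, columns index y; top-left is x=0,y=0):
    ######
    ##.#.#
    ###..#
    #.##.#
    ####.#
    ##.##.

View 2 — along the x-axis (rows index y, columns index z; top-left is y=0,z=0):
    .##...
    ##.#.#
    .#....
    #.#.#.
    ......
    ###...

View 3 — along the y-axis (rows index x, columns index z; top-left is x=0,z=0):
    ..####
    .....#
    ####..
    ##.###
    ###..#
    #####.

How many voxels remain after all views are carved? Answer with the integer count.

initial block: 6^3 = 216
after view 1 [z-axis, 27 of 36 cells solid] → remaining = 162
after view 2 [x-axis, 13 of 36 cells solid] → remaining = 66
after view 3 [y-axis, 23 of 36 cells solid] → remaining = 41

remaining voxels: 41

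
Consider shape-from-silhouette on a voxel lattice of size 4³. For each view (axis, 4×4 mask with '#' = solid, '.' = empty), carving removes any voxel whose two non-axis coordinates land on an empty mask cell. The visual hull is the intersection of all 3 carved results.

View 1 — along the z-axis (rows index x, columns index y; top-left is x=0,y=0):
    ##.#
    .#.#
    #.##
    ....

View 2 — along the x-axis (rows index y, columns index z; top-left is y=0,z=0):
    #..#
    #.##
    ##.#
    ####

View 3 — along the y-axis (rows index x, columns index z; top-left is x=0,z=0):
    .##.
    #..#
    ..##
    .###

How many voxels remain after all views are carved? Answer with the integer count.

before carving: 64 voxels (4×4×4)
carve view 1 (along z, XY-mask fill 8/16): 32 voxels remain
carve view 2 (along x, YZ-mask fill 12/16): 25 voxels remain
carve view 3 (along y, XZ-mask fill 9/16): 11 voxels remain

11 voxels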